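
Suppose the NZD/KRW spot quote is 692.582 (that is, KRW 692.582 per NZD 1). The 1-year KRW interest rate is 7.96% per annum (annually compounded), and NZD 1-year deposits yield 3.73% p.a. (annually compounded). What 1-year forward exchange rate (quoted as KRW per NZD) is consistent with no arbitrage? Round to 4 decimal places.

720.8248

T = 1 year.
Growth of 1 KRW over T: (1 + 0.0796)^1 = 1.079600.
Growth of 1 NZD over T: (1 + 0.0373)^1 = 1.037300.
CIP: F = S · (grow KRW)/(grow NZD) = 692.582 × 1.079600/1.037300 = 720.824764 KRW per NZD.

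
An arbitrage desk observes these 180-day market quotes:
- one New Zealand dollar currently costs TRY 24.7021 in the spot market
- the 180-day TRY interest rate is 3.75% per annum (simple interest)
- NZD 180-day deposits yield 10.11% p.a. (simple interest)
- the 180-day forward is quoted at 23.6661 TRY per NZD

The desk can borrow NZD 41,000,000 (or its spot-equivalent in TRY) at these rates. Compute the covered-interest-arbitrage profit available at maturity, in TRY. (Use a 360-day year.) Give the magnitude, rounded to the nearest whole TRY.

TRY 12,416,564

T = 180/360 years.
Route A — deposit NZD, sell forward: 41,000,000 × 1.050550 × 23.6661 = TRY 1,019,359,275.56.
Route B — convert at spot, deposit TRY: 41,000,000 × 24.7021 × 1.018750 = TRY 1,031,775,839.38.
The quoted forward undervalues NZD, so borrow NZD, convert to TRY at spot, deposit the TRY at 3.75%, and buy NZD forward at 23.6661 to cover the loan.
Arbitrage profit = |1,019,359,275.56 − 1,031,775,839.38| = TRY 12,416,564.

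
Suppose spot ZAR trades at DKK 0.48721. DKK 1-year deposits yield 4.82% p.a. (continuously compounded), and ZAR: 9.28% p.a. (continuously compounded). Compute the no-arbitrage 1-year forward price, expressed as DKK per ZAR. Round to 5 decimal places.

0.46596

T = 1 year.
DKK growth factor: e^(0.0482×1) = 1.0493805.
ZAR accumulates by e^(0.0928×1) = 1.0972423.
CIP: F = S · (grow DKK)/(grow ZAR) = 0.48721 × 1.0493805/1.0972423 = 0.4659579 DKK per ZAR.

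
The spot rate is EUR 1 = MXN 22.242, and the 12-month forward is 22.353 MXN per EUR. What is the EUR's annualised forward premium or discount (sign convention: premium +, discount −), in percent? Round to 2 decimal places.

+0.50%

T = 1 year.
EUR trades forward at +0.49906% vs spot over the period.
Per annum: 0.0049906 / 1 = 0.004991 = 0.50%.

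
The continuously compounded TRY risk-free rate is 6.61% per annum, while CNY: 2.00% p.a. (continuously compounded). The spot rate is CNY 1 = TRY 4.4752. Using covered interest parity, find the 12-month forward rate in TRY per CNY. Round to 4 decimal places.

4.6863

T = 1 year.
TRY accumulates by e^(0.0661×1) = 1.0683335.
CNY accumulates by e^(0.0200×1) = 1.0202013.
So F = 4.4752 × 1.0683335 / 1.0202013 = 4.686336 (TRY/CNY).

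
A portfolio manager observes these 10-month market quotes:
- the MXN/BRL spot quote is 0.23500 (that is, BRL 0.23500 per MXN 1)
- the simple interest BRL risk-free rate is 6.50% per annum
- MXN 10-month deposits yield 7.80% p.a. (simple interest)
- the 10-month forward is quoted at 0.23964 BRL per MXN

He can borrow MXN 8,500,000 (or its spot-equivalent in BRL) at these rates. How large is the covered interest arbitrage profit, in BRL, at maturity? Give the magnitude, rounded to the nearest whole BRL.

T = 10/12 years.
Invest the MXN and cover forward: 8,500,000 × 1.065000 × 0.23964 = BRL 2,169,341.10.
Convert at spot and invest in BRL: 8,500,000 × 0.23500 × 1.054166667 = BRL 2,105,697.92.
The quoted forward overvalues MXN, so borrow BRL, buy MXN at spot, deposit the MXN at 7.80%, and sell the proceeds forward at 0.23964.
Arbitrage profit = |2,169,341.10 − 2,105,697.92| = BRL 63,643.

BRL 63,643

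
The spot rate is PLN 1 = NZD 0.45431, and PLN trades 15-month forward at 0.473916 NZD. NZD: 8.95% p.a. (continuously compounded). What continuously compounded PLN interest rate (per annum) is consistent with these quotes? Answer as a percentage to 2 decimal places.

T = 15/12 years.
CIP gives F = S · g_NZD/g_PLN, so g_NZD/g_PLN = 0.473916/0.45431 = 1.0431556.
NZD growth factor: e^(0.0895×15/12) = 1.1183731.
Hence g_PLN = 1.0721057.
Take logs: ln 1.0721057 / (15/12) = 0.055700, so 5.57%.

5.57%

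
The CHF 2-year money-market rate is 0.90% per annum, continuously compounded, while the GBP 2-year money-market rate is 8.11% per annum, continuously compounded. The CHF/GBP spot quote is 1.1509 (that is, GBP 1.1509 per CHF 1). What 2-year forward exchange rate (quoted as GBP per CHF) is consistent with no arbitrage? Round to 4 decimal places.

1.3294

T = 2 years.
GBP growth factor: e^(0.0811×2) = 1.1760954.
Growth of 1 CHF over T: e^(0.0090×2) = 1.018163.
So F = 1.1509 × 1.1760954 / 1.018163 = 1.329422 (GBP/CHF).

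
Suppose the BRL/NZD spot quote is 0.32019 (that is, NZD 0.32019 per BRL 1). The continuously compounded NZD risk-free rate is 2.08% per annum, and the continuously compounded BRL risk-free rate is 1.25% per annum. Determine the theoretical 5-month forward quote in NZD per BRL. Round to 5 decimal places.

T = 5/12 years.
Growth of 1 NZD over T: e^(0.0208×5/12) = 1.0087043.
BRL accumulates by e^(0.0125×5/12) = 1.0052219.
CIP: F = S · (grow NZD)/(grow BRL) = 0.32019 × 1.0087043/1.0052219 = 0.3212992 NZD per BRL.

0.32130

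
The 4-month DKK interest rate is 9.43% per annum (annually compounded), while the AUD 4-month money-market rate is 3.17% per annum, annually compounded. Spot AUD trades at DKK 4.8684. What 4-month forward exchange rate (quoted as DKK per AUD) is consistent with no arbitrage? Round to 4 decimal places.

T = 4/12 years.
Growth of 1 DKK over T: (1 + 0.0943)^(4/12) = 1.030494.
AUD accumulates by (1 + 0.0317)^(4/12) = 1.0104569.
So F = 4.8684 × 1.030494 / 1.0104569 = 4.964939 (DKK/AUD).

4.9649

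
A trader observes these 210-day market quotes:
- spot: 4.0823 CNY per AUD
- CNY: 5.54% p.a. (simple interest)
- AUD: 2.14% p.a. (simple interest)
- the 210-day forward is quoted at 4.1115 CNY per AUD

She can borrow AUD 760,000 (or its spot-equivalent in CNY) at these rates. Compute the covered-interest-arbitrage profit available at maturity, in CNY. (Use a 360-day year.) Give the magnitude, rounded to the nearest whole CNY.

T = 210/360 years.
Route A — deposit AUD, sell forward: 760,000 × 1.012483333 × 4.1115 = CNY 3,163,747.17.
Route B — convert at spot, deposit CNY: 760,000 × 4.0823 × 1.032316667 = CNY 3,202,812.01.
The quoted forward undervalues AUD, so borrow AUD, convert to CNY at spot, deposit the CNY at 5.54%, and buy AUD forward at 4.1115 to cover the loan.
Profit = 3,202,812.01 − 3,163,747.17 = CNY 39,065.

CNY 39,065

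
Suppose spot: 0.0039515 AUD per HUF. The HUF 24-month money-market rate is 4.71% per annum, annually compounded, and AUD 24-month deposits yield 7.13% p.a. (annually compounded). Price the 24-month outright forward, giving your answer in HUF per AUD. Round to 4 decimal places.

T = 2 years.
AUD accumulates by (1 + 0.0713)^2 = 1.14768369.
HUF accumulates by (1 + 0.0471)^2 = 1.09641841.
So F = 0.0039515 × 1.14768369 / 1.09641841 = 0.00413626045 (AUD/HUF).
Quoted the other way: 1/0.00413626045 = 241.7643 HUF per AUD.

241.7643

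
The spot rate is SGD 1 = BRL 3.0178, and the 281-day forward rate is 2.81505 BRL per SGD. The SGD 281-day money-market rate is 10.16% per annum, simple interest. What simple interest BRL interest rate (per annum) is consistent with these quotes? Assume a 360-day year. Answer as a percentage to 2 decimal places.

0.87%

T = 281/360 years.
CIP gives F = S · g_BRL/g_SGD, so g_BRL/g_SGD = 2.81505/3.0178 = 0.9328153.
SGD growth factor: 1 + 0.1016×281/360 = 1.0793044.
So the BRL growth factor = 1.0067917.
r = (1.0067917 − 1)/(281/360) = 0.008701 → 0.87%.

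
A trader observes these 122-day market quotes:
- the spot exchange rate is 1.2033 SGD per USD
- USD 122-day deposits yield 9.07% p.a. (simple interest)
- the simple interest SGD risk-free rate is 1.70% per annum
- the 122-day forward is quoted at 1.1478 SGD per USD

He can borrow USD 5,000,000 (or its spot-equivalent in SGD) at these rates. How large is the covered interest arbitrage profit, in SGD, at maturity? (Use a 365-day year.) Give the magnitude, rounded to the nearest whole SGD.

T = 122/365 years.
Invest the USD and cover forward: 5,000,000 × 1.030316164 × 1.1478 = SGD 5,912,984.47.
Convert at spot and invest in SGD: 5,000,000 × 1.2033 × 1.005682192 = SGD 6,050,686.91.
The quoted forward undervalues USD, so borrow USD, convert to SGD at spot, deposit the SGD at 1.70%, and buy USD forward at 1.1478 to cover the loan.
The gap between the two covered legs is SGD 137,702.

SGD 137,702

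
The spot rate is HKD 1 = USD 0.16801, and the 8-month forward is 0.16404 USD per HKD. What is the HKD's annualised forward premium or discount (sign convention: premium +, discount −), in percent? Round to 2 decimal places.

-3.54%

T = 8/12 years.
HKD trades forward at -2.36295% vs spot over the period.
Annualise by dividing by T: -0.0236295 / (8/12) = -0.035444 → -3.54%.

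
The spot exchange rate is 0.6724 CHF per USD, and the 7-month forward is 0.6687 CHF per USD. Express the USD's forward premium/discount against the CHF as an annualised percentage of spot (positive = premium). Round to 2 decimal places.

-0.94%

T = 7/12 years.
USD trades forward at -0.55027% vs spot over the period.
×(1/T) gives -0.94% p.a.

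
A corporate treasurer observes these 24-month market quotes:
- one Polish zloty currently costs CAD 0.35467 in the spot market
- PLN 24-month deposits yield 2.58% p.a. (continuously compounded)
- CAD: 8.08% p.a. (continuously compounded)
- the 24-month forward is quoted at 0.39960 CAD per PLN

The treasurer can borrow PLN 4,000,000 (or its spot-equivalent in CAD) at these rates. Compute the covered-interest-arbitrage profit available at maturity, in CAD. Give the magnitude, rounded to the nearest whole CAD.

CAD 15,540

T = 2 years.
Invest the PLN and cover forward: 4,000,000 × 1.052954476 × 0.39960 = CAD 1,683,042.43.
Convert at spot and invest in CAD: 4,000,000 × 0.35467 × 1.175389991 = CAD 1,667,502.27.
The quoted forward overvalues PLN, so borrow CAD, buy PLN at spot, deposit the PLN at 2.58%, and sell the proceeds forward at 0.39960.
Arbitrage profit = |1,683,042.43 − 1,667,502.27| = CAD 15,540.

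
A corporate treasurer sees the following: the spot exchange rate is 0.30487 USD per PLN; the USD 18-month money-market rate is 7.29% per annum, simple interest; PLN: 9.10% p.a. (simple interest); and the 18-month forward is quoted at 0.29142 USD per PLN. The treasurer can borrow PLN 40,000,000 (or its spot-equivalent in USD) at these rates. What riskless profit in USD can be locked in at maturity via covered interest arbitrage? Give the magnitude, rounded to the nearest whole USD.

T = 18/12 years.
Route A — deposit PLN, sell forward: 40,000,000 × 1.136500 × 0.29142 = USD 13,247,953.20.
Route B — convert at spot, deposit USD: 40,000,000 × 0.30487 × 1.109350 = USD 13,528,301.38.
The quoted forward undervalues PLN, so borrow PLN, convert to USD at spot, deposit the USD at 7.29%, and buy PLN forward at 0.29142 to cover the loan.
Arbitrage profit = |13,247,953.20 − 13,528,301.38| = USD 280,348.

USD 280,348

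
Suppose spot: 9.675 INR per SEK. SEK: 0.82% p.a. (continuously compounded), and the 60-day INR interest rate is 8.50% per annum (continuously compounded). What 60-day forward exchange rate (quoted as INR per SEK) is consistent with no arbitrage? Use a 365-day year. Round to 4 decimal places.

9.7979

T = 60/365 years.
Growth of 1 INR over T: e^(0.0850×60/365) = 1.0140707.
Growth of 1 SEK over T: e^(0.0082×60/365) = 1.0013489.
CIP: F = S · (grow INR)/(grow SEK) = 9.675 × 1.0140707/1.0013489 = 9.797918 INR per SEK.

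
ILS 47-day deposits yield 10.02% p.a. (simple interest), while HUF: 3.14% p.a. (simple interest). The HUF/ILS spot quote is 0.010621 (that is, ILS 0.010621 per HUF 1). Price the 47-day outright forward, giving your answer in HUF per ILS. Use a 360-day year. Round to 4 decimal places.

93.3183

T = 47/360 years.
ILS accumulates by 1 + 0.1002×47/360 = 1.01308167.
HUF growth factor: 1 + 0.0314×47/360 = 1.00409944.
Forward (ILS per HUF) = 0.010621 × 1.01308167 / 1.00409944 = 0.010716011.
Invert for HUF per ILS: 1 / 0.010716011 = 93.3183.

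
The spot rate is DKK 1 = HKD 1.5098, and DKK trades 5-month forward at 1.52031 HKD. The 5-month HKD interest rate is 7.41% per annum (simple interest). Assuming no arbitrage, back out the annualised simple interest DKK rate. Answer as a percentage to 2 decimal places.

T = 5/12 years.
By CIP, F/S equals the HKD-to-DKK growth ratio: 1.52031/1.5098 = 1.0069612.
The HKD side grows by 1 + 0.0741×5/12 = 1.030875.
Hence g_DKK = 1.0237485.
r = (1.0237485 − 1)/(5/12) = 0.056996 → 5.70%.

5.70%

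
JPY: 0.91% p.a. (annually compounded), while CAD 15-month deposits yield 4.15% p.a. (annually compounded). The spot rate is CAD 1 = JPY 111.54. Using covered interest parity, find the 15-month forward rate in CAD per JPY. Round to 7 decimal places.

0.0093267

T = 15/12 years.
Growth of 1 JPY over T: (1 + 0.0091)^(15/12) = 1.0113879.
CAD growth factor: (1 + 0.0415)^(15/12) = 1.0521414.
CIP: F = S · (grow JPY)/(grow CAD) = 111.54 × 1.0113879/1.0521414 = 107.2196 JPY per CAD.
Quoted the other way: 1/107.2196 = 0.0093267 CAD per JPY.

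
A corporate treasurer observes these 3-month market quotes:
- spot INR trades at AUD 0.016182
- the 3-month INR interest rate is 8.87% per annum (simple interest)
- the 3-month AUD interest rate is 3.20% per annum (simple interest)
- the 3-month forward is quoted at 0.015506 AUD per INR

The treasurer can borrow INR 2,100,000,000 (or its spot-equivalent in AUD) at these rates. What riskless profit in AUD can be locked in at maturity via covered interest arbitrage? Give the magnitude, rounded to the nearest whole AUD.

AUD 969,382

T = 3/12 years.
Route A — deposit INR, sell forward: 2,100,000,000 × 1.022175 × 0.015506 = AUD 33,284,675.66.
Route B — convert at spot, deposit AUD: 2,100,000,000 × 0.016182 × 1.008000 = AUD 34,254,057.60.
The quoted forward undervalues INR, so borrow INR, convert to AUD at spot, deposit the AUD at 3.20%, and buy INR forward at 0.015506 to cover the loan.
Arbitrage profit = |33,284,675.66 − 34,254,057.60| = AUD 969,382.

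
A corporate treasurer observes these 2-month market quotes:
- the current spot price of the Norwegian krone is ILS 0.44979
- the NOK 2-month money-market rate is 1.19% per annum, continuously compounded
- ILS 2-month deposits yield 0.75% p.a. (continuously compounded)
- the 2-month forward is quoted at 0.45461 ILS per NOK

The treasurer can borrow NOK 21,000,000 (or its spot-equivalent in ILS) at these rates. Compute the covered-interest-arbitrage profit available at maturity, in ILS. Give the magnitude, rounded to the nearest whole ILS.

ILS 108,359

T = 2/12 years.
Route A — deposit NOK, sell forward: 21,000,000 × 1.001985301 × 0.45461 = ILS 9,565,763.29.
Route B — convert at spot, deposit ILS: 21,000,000 × 0.44979 × 1.001250782 = ILS 9,457,404.37.
The quoted forward overvalues NOK, so borrow ILS, buy NOK at spot, deposit the NOK at 1.19%, and sell the proceeds forward at 0.45461.
The gap between the two covered legs is ILS 108,359.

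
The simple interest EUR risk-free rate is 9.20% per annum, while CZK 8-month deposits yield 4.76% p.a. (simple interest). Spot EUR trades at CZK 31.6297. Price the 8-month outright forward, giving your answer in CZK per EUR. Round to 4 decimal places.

30.7476

T = 8/12 years.
CZK accumulates by 1 + 0.0476×8/12 = 1.03173333.
EUR accumulates by 1 + 0.0920×8/12 = 1.06133333.
CIP: F = S · (grow CZK)/(grow EUR) = 31.6297 × 1.03173333/1.06133333 = 30.747565 CZK per EUR.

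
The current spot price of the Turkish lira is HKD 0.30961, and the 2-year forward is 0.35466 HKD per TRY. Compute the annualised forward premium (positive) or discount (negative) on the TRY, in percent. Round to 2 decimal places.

T = 2 years.
TRY trades forward at +14.55056% vs spot over the period.
Annualise by dividing by T: 0.1455056 / 2 = 0.072753 → 7.28%.

+7.28%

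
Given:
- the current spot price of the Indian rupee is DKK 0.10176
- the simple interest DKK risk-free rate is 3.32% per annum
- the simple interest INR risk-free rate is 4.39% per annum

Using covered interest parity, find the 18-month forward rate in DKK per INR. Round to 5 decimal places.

0.10023

T = 18/12 years.
Growth of 1 DKK over T: 1 + 0.0332×18/12 = 1.049800.
INR accumulates by 1 + 0.0439×18/12 = 1.065850.
Forward (DKK per INR) = 0.10176 × 1.049800 / 1.065850 = 0.1002277.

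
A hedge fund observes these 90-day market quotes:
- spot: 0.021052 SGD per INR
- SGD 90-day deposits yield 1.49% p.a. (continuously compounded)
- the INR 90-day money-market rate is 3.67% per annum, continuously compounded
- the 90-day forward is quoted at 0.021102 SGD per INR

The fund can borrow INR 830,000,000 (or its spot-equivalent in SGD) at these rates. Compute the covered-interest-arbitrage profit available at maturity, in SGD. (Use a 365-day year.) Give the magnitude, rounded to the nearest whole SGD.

SGD 136,401

T = 90/365 years.
Keep in INR, deliver into the forward: 830,000,000·1.0090903839·0.021102 = SGD 17,673,874.98.
Swap to SGD now, deposit: 830,000,000·0.021052·1.0036807299 = SGD 17,537,473.98.
The quoted forward overvalues INR, so borrow SGD, buy INR at spot, deposit the INR at 3.67%, and sell the proceeds forward at 0.021102.
The gap between the two covered legs is SGD 136,401.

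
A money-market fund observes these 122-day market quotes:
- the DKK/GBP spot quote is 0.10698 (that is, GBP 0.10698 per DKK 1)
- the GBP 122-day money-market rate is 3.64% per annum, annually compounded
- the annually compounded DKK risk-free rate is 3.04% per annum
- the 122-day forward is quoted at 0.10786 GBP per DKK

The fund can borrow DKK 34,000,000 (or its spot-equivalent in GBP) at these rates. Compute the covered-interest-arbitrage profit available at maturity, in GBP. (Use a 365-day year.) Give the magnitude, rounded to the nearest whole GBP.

GBP 23,084

T = 122/365 years.
Route A — deposit DKK, sell forward: 34,000,000 × 1.010059972 × 0.10786 = GBP 3,704,132.33.
Route B — convert at spot, deposit GBP: 34,000,000 × 0.10698 × 1.012022066 = GBP 3,681,048.10.
The quoted forward overvalues DKK, so borrow GBP, buy DKK at spot, deposit the DKK at 3.04%, and sell the proceeds forward at 0.10786.
The gap between the two covered legs is GBP 23,084.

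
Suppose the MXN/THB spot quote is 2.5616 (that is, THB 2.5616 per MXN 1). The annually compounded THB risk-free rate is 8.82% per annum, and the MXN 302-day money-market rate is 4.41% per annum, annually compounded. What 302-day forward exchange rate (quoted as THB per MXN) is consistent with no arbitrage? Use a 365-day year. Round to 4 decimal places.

T = 302/365 years.
Growth of 1 THB over T: (1 + 0.0882)^(302/365) = 1.0724392.
Growth of 1 MXN over T: (1 + 0.0441)^(302/365) = 1.0363517.
Forward (THB per MXN) = 2.5616 × 1.0724392 / 1.0363517 = 2.650799.

2.6508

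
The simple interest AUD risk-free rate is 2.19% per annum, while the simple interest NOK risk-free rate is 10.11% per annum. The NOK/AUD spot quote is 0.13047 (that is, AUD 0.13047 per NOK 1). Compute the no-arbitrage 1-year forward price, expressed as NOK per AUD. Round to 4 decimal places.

T = 1 year.
AUD accumulates by 1 + 0.0219×1 = 1.021900.
NOK growth factor: 1 + 0.1011×1 = 1.101100.
So F = 0.13047 × 1.021900 / 1.101100 = 0.1210855 (AUD/NOK).
Invert for NOK per AUD: 1 / 0.1210855 = 8.2586.

8.2586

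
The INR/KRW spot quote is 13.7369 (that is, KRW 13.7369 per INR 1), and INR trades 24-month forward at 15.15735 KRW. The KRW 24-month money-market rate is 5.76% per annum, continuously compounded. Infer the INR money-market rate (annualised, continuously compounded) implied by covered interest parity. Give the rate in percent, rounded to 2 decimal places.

0.84%

T = 2 years.
CIP gives F = S · g_KRW/g_INR, so g_KRW/g_INR = 15.15735/13.7369 = 1.1034040.
The KRW side grows by e^(0.0576×2) = 1.1220978.
So the INR growth factor = 1.0169419.
r = ln(1.0169419)/2 = 0.008400 → 0.84%.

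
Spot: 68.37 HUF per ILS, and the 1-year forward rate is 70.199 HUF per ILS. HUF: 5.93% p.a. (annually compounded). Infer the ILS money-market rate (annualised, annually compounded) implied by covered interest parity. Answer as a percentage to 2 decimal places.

3.17%

T = 1 year.
By CIP, F/S equals the HUF-to-ILS growth ratio: 70.199/68.37 = 1.0267515.
The HUF side grows by (1 + 0.0593)^1 = 1.059300.
That pins the ILS growth at 1.0317005.
Annualise: 1.0317005^(1/1) − 1 = 0.031700 = 3.17%.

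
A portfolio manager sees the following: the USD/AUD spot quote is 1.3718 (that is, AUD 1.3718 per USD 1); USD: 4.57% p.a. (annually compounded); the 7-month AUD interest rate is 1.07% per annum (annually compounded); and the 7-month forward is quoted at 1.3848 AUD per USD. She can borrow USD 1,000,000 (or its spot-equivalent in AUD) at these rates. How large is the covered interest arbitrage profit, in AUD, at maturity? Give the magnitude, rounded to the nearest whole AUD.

T = 7/12 years.
Invest the USD and cover forward: 1,000,000 × 1.026409854 × 1.3848 = AUD 1,421,372.37.
Convert at spot and invest in AUD: 1,000,000 × 1.3718 × 1.006227823 = AUD 1,380,343.33.
The quoted forward overvalues USD, so borrow AUD, buy USD at spot, deposit the USD at 4.57%, and sell the proceeds forward at 1.3848.
Arbitrage profit = |1,421,372.37 − 1,380,343.33| = AUD 41,029.

AUD 41,029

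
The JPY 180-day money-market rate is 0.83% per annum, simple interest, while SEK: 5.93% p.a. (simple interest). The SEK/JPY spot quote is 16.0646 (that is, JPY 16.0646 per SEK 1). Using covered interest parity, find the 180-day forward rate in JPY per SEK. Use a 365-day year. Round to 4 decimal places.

15.6720

T = 180/365 years.
Growth of 1 JPY over T: 1 + 0.0083×180/365 = 1.00409315.
Growth of 1 SEK over T: 1 + 0.0593×180/365 = 1.02924384.
So F = 16.0646 × 1.00409315 / 1.02924384 = 15.672044 (JPY/SEK).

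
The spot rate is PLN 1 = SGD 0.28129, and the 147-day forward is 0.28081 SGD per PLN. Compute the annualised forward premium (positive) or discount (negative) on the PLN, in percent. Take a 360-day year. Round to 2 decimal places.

T = 147/360 years.
PLN trades forward at -0.17064% vs spot over the period.
Per annum: -0.0017064 / (147/360) = -0.004179 = -0.42%.

-0.42%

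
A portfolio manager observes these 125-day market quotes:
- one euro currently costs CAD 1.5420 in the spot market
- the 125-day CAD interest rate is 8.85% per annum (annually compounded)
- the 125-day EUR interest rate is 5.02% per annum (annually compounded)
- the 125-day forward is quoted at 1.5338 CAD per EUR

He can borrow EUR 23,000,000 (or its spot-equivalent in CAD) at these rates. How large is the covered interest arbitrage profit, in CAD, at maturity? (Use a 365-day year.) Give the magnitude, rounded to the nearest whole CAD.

T = 125/365 years.
Invest the EUR and cover forward: 23,000,000 × 1.0169156623 × 1.5338 = CAD 35,874,140.59.
Convert at spot and invest in CAD: 23,000,000 × 1.5420 × 1.0294671126 = CAD 36,511,080.62.
The quoted forward undervalues EUR, so borrow EUR, convert to CAD at spot, deposit the CAD at 8.85%, and buy EUR forward at 1.5338 to cover the loan.
Arbitrage profit = |35,874,140.59 − 36,511,080.62| = CAD 636,940.

CAD 636,940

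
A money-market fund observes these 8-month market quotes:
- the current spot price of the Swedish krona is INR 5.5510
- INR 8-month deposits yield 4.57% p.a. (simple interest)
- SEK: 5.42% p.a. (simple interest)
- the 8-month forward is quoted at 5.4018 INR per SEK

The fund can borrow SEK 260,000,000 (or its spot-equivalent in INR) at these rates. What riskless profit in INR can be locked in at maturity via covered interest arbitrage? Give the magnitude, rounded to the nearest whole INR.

INR 32,015,211

T = 8/12 years.
Keep in SEK, deliver into the forward: 260,000,000·1.036133333333·5.4018 = INR 1,455,216,110.40.
Swap to INR now, deposit: 260,000,000·5.5510·1.030466666667 = INR 1,487,231,321.33.
The quoted forward undervalues SEK, so borrow SEK, convert to INR at spot, deposit the INR at 4.57%, and buy SEK forward at 5.4018 to cover the loan.
The gap between the two covered legs is INR 32,015,211.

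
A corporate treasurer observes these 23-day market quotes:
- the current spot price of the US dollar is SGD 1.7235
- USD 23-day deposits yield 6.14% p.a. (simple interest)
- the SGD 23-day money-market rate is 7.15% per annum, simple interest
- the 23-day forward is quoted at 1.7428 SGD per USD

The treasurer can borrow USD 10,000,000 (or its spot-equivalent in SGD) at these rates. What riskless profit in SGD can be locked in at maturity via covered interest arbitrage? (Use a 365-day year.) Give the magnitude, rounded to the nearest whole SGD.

T = 23/365 years.
Invest the USD and cover forward: 10,000,000 × 1.0038690411 × 1.7428 = SGD 17,495,429.65.
Convert at spot and invest in SGD: 10,000,000 × 1.7235 × 1.0045054795 = SGD 17,312,651.94.
The quoted forward overvalues USD, so borrow SGD, buy USD at spot, deposit the USD at 6.14%, and sell the proceeds forward at 1.7428.
The gap between the two covered legs is SGD 182,778.

SGD 182,778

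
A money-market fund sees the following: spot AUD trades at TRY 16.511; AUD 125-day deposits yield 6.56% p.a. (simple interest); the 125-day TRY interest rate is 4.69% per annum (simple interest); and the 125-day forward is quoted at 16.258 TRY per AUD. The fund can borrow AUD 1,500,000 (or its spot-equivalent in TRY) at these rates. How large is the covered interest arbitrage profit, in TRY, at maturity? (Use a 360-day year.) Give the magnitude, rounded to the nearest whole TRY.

TRY 227,334

T = 125/360 years.
Invest the AUD and cover forward: 1,500,000 × 1.0227777778 × 16.258 = TRY 24,942,481.67.
Convert at spot and invest in TRY: 1,500,000 × 16.511 × 1.0162847222 = TRY 25,169,815.57.
The quoted forward undervalues AUD, so borrow AUD, convert to TRY at spot, deposit the TRY at 4.69%, and buy AUD forward at 16.258 to cover the loan.
The gap between the two covered legs is TRY 227,334.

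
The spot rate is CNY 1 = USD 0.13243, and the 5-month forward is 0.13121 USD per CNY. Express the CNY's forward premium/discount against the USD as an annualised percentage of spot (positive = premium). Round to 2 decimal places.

T = 5/12 years.
Period premium: (0.13121 − 0.13243)/0.13243 = -0.0092124.
Annualise by dividing by T: -0.0092124 / (5/12) = -0.022110 → -2.21%.

-2.21%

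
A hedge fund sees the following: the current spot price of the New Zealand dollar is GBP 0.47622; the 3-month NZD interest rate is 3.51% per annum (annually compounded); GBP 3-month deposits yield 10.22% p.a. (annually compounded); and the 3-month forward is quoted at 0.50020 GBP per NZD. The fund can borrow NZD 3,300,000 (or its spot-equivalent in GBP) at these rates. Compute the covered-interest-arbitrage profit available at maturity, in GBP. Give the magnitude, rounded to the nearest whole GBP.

T = 3/12 years.
Route A — deposit NZD, sell forward: 3,300,000 × 1.008661808 × 0.50020 = GBP 1,664,957.70.
Route B — convert at spot, deposit GBP: 3,300,000 × 0.47622 × 1.024625362 = GBP 1,610,225.40.
The quoted forward overvalues NZD, so borrow GBP, buy NZD at spot, deposit the NZD at 3.51%, and sell the proceeds forward at 0.50020.
Profit = 1,664,957.70 − 1,610,225.40 = GBP 54,732.

GBP 54,732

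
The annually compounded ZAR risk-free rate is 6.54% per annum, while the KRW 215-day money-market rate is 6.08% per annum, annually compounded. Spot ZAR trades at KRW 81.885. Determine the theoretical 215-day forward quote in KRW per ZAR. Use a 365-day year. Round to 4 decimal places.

81.6766

T = 215/365 years.
KRW accumulates by (1 + 0.0608)^(215/365) = 1.03537862.
Growth of 1 ZAR over T: (1 + 0.0654)^(215/365) = 1.03802092.
Forward (KRW per ZAR) = 81.885 × 1.03537862 / 1.03802092 = 81.676560.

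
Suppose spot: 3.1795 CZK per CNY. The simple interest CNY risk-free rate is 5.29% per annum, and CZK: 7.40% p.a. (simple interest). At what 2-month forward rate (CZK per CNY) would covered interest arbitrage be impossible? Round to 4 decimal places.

T = 2/12 years.
Growth of 1 CZK over T: 1 + 0.0740×2/12 = 1.0123333.
CNY growth factor: 1 + 0.0529×2/12 = 1.0088167.
So F = 3.1795 × 1.0123333 / 1.0088167 = 3.190583 (CZK/CNY).

3.1906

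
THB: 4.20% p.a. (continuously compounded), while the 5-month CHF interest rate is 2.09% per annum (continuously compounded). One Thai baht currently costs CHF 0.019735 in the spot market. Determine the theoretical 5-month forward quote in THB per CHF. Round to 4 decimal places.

T = 5/12 years.
CHF growth factor: e^(0.0209×5/12) = 1.00874636.
Growth of 1 THB over T: e^(0.0420×5/12) = 1.01765402.
CIP: F = S · (grow CHF)/(grow THB) = 0.019735 × 1.00874636/1.01765402 = 0.019562257 CHF per THB.
Quoted the other way: 1/0.019562257 = 51.1188 THB per CHF.

51.1188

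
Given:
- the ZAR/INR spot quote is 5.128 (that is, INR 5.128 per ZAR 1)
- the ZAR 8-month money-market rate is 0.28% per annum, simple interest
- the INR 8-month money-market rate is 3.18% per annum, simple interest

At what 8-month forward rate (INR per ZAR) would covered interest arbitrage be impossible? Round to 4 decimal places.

T = 8/12 years.
Growth of 1 INR over T: 1 + 0.0318×8/12 = 1.021200.
ZAR growth factor: 1 + 0.0028×8/12 = 1.0018667.
CIP: F = S · (grow INR)/(grow ZAR) = 5.128 × 1.021200/1.0018667 = 5.226956 INR per ZAR.

5.2270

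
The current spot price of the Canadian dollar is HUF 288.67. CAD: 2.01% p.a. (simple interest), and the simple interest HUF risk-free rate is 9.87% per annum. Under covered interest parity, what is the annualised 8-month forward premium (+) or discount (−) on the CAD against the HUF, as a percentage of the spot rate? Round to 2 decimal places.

+7.76%

T = 8/12 years.
CIP forward (HUF per CAD) = 288.67 × 1.065800/1.013400 = 303.59630.
(F − S)/S ÷ T = (303.59630 − 288.67)/288.67/(8/12) = 0.077561 → 7.76%.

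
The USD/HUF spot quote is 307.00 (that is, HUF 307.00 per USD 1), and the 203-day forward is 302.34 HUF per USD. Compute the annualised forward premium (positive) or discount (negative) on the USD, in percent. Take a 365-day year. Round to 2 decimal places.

-2.73%

T = 203/365 years.
Period premium: (302.34 − 307.0)/307.0 = -0.0151792.
×(1/T) gives -2.73% p.a.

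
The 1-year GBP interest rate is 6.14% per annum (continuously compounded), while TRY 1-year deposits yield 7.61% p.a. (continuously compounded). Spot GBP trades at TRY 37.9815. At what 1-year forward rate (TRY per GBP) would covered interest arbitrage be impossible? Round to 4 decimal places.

T = 1 year.
TRY growth factor: e^(0.0761×1) = 1.07907048.
Growth of 1 GBP over T: e^(0.0614×1) = 1.06332416.
So F = 37.9815 × 1.07907048 / 1.06332416 = 38.543952 (TRY/GBP).

38.5440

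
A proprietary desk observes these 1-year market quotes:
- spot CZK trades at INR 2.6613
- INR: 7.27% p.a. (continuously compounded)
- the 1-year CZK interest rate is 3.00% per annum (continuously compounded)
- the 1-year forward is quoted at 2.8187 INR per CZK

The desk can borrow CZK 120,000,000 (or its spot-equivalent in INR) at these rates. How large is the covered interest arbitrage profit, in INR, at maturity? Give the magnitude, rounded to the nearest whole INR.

T = 1 year.
Invest the CZK and cover forward: 120,000,000 × 1.03045453395 × 2.8187 = INR 348,545,063.38.
Convert at spot and invest in INR: 120,000,000 × 2.6613 × 1.07540786616 = INR 343,437,954.51.
The quoted forward overvalues CZK, so borrow INR, buy CZK at spot, deposit the CZK at 3.00%, and sell the proceeds forward at 2.8187.
Profit = 348,545,063.38 − 343,437,954.51 = INR 5,107,109.

INR 5,107,109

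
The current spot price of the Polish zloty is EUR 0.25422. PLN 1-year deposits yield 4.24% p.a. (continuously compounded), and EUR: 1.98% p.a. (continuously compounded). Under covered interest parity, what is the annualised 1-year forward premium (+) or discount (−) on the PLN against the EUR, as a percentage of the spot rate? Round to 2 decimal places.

T = 1 year.
CIP forward (EUR per PLN) = 0.25422 × 1.0199973/1.0433117 = 0.24853906.
(F − S)/S ÷ T = (0.24853906 − 0.25422)/0.25422/1 = -0.022347 → -2.23%.

-2.23%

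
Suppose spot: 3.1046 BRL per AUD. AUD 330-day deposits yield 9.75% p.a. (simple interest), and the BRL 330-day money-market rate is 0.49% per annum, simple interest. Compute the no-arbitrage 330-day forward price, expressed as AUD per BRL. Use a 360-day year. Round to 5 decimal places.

T = 330/360 years.
BRL growth factor: 1 + 0.0049×330/360 = 1.0044917.
AUD growth factor: 1 + 0.0975×330/360 = 1.089375.
Forward (BRL per AUD) = 3.1046 × 1.0044917 / 1.089375 = 2.862692.
Quoted the other way: 1/2.862692 = 0.34932 AUD per BRL.

0.34932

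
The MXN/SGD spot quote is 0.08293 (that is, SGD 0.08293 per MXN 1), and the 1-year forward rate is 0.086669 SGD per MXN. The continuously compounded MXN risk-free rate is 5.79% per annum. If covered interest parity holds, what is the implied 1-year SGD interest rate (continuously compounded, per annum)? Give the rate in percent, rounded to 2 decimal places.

10.20%

T = 1 year.
By CIP, F/S equals the SGD-to-MXN growth ratio: 0.086669/0.08293 = 1.0450862.
The MXN side grows by e^(0.0579×1) = 1.059609.
So the SGD growth factor = 1.1073827.
r = ln(1.1073827)/1 = 0.101999 → 10.20%.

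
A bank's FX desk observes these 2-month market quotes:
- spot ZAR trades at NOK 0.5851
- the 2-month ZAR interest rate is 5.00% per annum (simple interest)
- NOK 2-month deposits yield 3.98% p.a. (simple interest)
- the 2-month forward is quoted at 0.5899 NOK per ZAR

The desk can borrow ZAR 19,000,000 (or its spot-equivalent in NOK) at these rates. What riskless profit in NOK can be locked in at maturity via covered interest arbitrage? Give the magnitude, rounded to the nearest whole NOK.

T = 2/12 years.
Keep in ZAR, deliver into the forward: 19,000,000·1.0083333333·0.5899 = NOK 11,301,500.83.
Swap to NOK now, deposit: 19,000,000·0.5851·1.0066333333 = NOK 11,190,642.10.
The quoted forward overvalues ZAR, so borrow NOK, buy ZAR at spot, deposit the ZAR at 5.00%, and sell the proceeds forward at 0.5899.
Arbitrage profit = |11,301,500.83 − 11,190,642.10| = NOK 110,859.

NOK 110,859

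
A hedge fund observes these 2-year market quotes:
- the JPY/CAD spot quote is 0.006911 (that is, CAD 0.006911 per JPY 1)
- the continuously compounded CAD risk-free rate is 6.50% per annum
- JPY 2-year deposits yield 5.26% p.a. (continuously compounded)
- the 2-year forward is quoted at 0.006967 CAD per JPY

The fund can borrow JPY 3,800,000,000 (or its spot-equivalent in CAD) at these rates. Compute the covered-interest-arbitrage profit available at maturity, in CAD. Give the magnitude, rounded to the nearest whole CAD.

T = 2 years.
Route A — deposit JPY, sell forward: 3,800,000,000 × 1.1109327747 × 0.006967 = CAD 29,411,500.84.
Route B — convert at spot, deposit CAD: 3,800,000,000 × 0.006911 × 1.1388283833 = CAD 29,907,683.24.
The quoted forward undervalues JPY, so borrow JPY, convert to CAD at spot, deposit the CAD at 6.50%, and buy JPY forward at 0.006967 to cover the loan.
Profit = 29,907,683.24 − 29,411,500.84 = CAD 496,182.

CAD 496,182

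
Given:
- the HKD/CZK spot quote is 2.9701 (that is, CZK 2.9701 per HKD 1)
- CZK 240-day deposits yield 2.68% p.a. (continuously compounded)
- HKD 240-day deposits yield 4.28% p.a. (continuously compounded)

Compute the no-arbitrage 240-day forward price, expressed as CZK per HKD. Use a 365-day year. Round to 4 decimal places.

2.9390

T = 240/365 years.
CZK accumulates by e^(0.0268×240/365) = 1.0177781.
HKD growth factor: e^(0.0428×240/365) = 1.0285422.
So F = 2.9701 × 1.0177781 / 1.0285422 = 2.939017 (CZK/HKD).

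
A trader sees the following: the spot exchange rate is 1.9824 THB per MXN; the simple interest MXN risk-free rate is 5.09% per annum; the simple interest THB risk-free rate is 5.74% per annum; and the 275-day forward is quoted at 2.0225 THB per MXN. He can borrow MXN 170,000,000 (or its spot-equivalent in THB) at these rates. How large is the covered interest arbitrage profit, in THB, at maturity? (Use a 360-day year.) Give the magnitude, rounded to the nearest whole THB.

THB 5,408,720

T = 275/360 years.
Invest the MXN and cover forward: 170,000,000 × 1.03888194444 × 2.0225 = THB 357,193,584.55.
Convert at spot and invest in THB: 170,000,000 × 1.9824 × 1.04384722222 = THB 351,784,864.67.
The quoted forward overvalues MXN, so borrow THB, buy MXN at spot, deposit the MXN at 5.09%, and sell the proceeds forward at 2.0225.
The gap between the two covered legs is THB 5,408,720.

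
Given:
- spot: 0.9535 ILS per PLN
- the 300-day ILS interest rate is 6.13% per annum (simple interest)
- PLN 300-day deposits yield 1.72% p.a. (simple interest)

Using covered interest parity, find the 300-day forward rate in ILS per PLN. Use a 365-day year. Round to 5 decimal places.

0.98758

T = 300/365 years.
ILS growth factor: 1 + 0.0613×300/365 = 1.0503836.
Growth of 1 PLN over T: 1 + 0.0172×300/365 = 1.014137.
CIP: F = S · (grow ILS)/(grow PLN) = 0.9535 × 1.0503836/1.014137 = 0.9875794 ILS per PLN.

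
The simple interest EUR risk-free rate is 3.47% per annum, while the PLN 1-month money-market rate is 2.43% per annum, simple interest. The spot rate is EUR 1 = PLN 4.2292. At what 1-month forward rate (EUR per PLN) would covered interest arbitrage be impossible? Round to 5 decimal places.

0.23666

T = 1/12 years.
PLN accumulates by 1 + 0.0243×1/12 = 1.002025.
Growth of 1 EUR over T: 1 + 0.0347×1/12 = 1.0028917.
Forward (PLN per EUR) = 4.2292 × 1.002025 / 1.0028917 = 4.225545.
Invert for EUR per PLN: 1 / 4.225545 = 0.23666.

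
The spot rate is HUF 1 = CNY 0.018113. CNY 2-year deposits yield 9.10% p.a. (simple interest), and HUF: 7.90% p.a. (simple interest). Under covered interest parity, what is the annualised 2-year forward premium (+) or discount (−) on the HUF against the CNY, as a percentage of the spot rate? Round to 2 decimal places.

T = 2 years.
CIP forward (CNY per HUF) = 0.018113 × 1.182000/1.158000 = 0.018488399.
Annualised premium = (F − S)/S × (1/T) = (0.018488399 − 0.018113)/0.018113 ÷ 2 = 1.04%.

+1.04%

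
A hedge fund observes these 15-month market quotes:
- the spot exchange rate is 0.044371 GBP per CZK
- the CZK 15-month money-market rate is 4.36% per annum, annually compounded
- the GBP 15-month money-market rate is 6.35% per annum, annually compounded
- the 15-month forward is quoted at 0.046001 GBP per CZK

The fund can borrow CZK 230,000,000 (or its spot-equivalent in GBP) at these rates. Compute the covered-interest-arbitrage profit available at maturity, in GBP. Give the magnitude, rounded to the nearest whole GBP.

T = 15/12 years.
Route A — deposit CZK, sell forward: 230,000,000 × 1.0547938477 × 0.046001 = GBP 11,159,961.51.
Route B — convert at spot, deposit GBP: 230,000,000 × 0.044371 × 1.0799953057 = GBP 11,021,708.49.
The quoted forward overvalues CZK, so borrow GBP, buy CZK at spot, deposit the CZK at 4.36%, and sell the proceeds forward at 0.046001.
Profit = 11,159,961.51 − 11,021,708.49 = GBP 138,253.

GBP 138,253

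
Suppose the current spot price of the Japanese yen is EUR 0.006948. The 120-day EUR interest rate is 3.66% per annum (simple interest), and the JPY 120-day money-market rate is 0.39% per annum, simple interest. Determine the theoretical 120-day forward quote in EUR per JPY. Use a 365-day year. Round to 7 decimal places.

0.0070226

T = 120/365 years.
EUR growth factor: 1 + 0.0366×120/365 = 1.0120329.
JPY growth factor: 1 + 0.0039×120/365 = 1.0012822.
CIP: F = S · (grow EUR)/(grow JPY) = 0.006948 × 1.0120329/1.0012822 = 0.007022600 EUR per JPY.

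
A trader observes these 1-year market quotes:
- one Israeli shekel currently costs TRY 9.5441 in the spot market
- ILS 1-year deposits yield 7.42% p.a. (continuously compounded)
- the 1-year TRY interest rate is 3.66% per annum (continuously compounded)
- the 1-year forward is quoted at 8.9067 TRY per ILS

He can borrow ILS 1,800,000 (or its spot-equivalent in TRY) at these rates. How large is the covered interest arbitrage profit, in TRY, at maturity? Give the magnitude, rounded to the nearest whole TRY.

T = 1 year.
Invest the ILS and cover forward: 1,800,000 × 1.0770221884 × 8.9067 = TRY 17,266,884.35.
Convert at spot and invest in TRY: 1,800,000 × 9.5441 × 1.0372780266 = TRY 17,819,793.38.
The quoted forward undervalues ILS, so borrow ILS, convert to TRY at spot, deposit the TRY at 3.66%, and buy ILS forward at 8.9067 to cover the loan.
The gap between the two covered legs is TRY 552,909.

TRY 552,909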